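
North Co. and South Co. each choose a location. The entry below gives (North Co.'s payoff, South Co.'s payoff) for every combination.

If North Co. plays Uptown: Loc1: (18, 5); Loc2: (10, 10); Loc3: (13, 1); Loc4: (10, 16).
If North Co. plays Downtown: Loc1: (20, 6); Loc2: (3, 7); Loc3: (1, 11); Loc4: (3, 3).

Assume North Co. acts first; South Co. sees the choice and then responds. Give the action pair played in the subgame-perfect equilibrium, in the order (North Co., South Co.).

Solve by backward induction (North Co. leads).
- Uptown: BR = Loc4, leader payoff 10.
- Downtown: BR = Loc3, leader payoff 1.
Maximizing over 10, 1, North Co. chooses Uptown. Subgame-perfect outcome: (Uptown, Loc4) with payoffs (10, 16).

(Uptown, Loc4)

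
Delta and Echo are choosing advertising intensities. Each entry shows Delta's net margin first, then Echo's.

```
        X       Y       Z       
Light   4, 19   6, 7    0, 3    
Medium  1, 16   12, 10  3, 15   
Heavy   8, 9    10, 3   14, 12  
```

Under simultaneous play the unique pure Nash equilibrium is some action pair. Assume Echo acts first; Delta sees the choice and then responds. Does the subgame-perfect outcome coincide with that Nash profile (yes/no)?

yes

Delta best-responds to each possible Echo move:
- X: BR = Heavy, leader payoff 9.
- Y: BR = Medium, leader payoff 10.
- Z: BR = Heavy, leader payoff 12.
Among 9, 10, 12, the best is 12 at Z. Subgame-perfect outcome: (Heavy, Z) with payoffs (14, 12).
Now find the simultaneous Nash equilibrium.
Delta's best replies: X→Heavy; Y→Medium; Z→Heavy.
Echo's best replies: Light→X; Medium→X; Heavy→Z.
The unique mutual best reply is (Heavy, Z), giving (14, 12).
Sequential outcome (Heavy, Z) coincides with the Nash profile (Heavy, Z).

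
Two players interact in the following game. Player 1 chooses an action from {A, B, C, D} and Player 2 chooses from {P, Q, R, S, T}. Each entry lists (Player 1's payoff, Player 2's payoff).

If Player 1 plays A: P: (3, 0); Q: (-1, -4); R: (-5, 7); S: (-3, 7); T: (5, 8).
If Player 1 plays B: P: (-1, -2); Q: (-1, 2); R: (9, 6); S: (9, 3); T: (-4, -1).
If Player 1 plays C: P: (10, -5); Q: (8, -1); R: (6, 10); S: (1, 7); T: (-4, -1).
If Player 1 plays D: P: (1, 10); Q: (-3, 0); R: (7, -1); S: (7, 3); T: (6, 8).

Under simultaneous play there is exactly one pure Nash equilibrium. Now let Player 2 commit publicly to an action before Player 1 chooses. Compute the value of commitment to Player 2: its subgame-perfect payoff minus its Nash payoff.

Backward induction with Player 2 moving first.
- P: Player 1 compares 3, -1, 10, 1 and picks C; Player 2 would get -5.
- Q: Player 1 compares -1, -1, 8, -3 and picks C; Player 2 would get -1.
- R: Player 1 compares -5, 9, 6, 7 and picks B; Player 2 would get 6.
- S: Player 1 compares -3, 9, 1, 7 and picks B; Player 2 would get 3.
- T: Player 1 compares 5, -4, -4, 6 and picks D; Player 2 would get 8.
Player 2's induced payoffs are -5, -1, 6, 3, 8, so Player 2 commits to T. Subgame-perfect outcome: (D, T) with payoffs (6, 8).
Now find the simultaneous Nash equilibrium.
Player 1's best replies: P→C; Q→C; R→B; S→B; T→D.
Player 2's best replies: A→T; B→R; C→R; D→P.
Only (B, R) has each player best-responding; Nash payoffs (9, 6).
Player 2's commitment gain: 8 − 6 = 2.

2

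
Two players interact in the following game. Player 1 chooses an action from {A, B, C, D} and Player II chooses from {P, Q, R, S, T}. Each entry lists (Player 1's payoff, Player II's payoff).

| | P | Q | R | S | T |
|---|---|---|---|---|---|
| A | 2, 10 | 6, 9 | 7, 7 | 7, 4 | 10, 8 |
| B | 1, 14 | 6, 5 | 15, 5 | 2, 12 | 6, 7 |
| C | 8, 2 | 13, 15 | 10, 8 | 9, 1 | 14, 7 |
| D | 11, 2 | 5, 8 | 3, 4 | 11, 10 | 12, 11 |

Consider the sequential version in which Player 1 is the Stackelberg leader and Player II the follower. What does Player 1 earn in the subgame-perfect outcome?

Backward induction with Player 1 moving first.
- A → Player II plays P (best of 10, 9, 7, 4, 8); Player 1 gets 2.
- B → Player II plays P (best of 14, 5, 5, 12, 7); Player 1 gets 1.
- C → Player II plays Q (best of 2, 15, 8, 1, 7); Player 1 gets 13.
- D → Player II plays T (best of 2, 8, 4, 10, 11); Player 1 gets 12.
Maximizing over 2, 1, 13, 12, Player 1 chooses C. Subgame-perfect outcome: (C, Q) with payoffs (13, 15).

13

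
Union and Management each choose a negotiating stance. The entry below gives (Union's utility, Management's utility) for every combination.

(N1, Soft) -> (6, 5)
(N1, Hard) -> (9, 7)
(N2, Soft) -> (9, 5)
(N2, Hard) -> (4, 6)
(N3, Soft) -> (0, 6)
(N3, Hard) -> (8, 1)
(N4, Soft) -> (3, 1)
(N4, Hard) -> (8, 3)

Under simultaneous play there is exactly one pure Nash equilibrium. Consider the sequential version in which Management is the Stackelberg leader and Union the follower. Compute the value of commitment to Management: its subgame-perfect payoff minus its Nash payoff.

Solve by backward induction (Management leads).
- Soft: BR = N2, leader payoff 5.
- Hard: BR = N1, leader payoff 7.
Maximizing over 5, 7, Management chooses Hard. Subgame-perfect outcome: (N1, Hard) with payoffs (9, 7).
For the simultaneous game, intersect best replies.
Union's best replies: Soft→N2; Hard→N1.
Management's best replies: N1→Hard; N2→Hard; N3→Soft; N4→Hard.
The unique mutual best reply is (N1, Hard), giving (9, 7).
Management's commitment gain: 7 − 7 = 0.

0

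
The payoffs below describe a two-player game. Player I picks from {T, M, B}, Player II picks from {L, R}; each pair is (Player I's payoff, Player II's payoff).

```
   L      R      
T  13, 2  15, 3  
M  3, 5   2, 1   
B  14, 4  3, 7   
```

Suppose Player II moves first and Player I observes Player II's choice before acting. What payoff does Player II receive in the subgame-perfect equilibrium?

Solve by backward induction (Player II leads).
- L → Player I plays B (best of 13, 3, 14); Player II gets 4.
- R → Player I plays T (best of 15, 2, 3); Player II gets 3.
Among 4, 3, the best is 4 at L. Subgame-perfect outcome: (B, L) with payoffs (14, 4).

4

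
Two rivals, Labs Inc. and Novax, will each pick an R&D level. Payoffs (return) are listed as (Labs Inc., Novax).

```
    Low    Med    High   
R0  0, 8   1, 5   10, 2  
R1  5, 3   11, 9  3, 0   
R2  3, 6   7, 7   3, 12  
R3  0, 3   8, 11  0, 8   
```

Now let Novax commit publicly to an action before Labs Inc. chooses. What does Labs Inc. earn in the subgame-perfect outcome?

11

Solve by backward induction (Novax leads).
- Low: Labs Inc. compares 0, 5, 3, 0 and picks R1; Novax would get 3.
- Med: Labs Inc. compares 1, 11, 7, 8 and picks R1; Novax would get 9.
- High: Labs Inc. compares 10, 3, 3, 0 and picks R0; Novax would get 2.
Maximizing over 3, 9, 2, Novax chooses Med. Subgame-perfect outcome: (R1, Med) with payoffs (11, 9).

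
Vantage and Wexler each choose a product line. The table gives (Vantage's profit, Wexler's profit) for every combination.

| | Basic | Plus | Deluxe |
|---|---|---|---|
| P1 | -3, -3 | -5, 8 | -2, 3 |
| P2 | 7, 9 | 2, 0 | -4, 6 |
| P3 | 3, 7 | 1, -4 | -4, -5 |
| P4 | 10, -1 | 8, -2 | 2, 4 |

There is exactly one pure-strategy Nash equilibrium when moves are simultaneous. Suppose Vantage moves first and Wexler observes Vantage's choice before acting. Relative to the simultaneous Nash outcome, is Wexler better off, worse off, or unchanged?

Wexler best-responds to each possible Vantage move:
- P1 → Wexler plays Plus (best of -3, 8, 3); Vantage gets -5.
- P2 → Wexler plays Basic (best of 9, 0, 6); Vantage gets 7.
- P3 → Wexler plays Basic (best of 7, -4, -5); Vantage gets 3.
- P4 → Wexler plays Deluxe (best of -1, -2, 4); Vantage gets 2.
Vantage's induced payoffs are -5, 7, 3, 2, so Vantage commits to P2. Subgame-perfect outcome: (P2, Basic) with payoffs (7, 9).
Under simultaneous play:
Vantage's best replies: Basic→P4; Plus→P4; Deluxe→P4.
Wexler's best replies: P1→Plus; P2→Basic; P3→Basic; P4→Deluxe.
Only (P4, Deluxe) has each player best-responding; Nash payoffs (2, 4).
Wexler earns 9 sequentially versus 4 at the Nash outcome: better off.

better off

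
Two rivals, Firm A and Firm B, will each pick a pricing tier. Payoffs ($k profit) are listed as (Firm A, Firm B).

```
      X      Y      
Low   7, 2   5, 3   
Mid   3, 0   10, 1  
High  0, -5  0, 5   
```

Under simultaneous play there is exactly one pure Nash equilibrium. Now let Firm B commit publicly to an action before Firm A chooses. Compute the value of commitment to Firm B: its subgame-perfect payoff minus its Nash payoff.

1

Solve by backward induction (Firm B leads).
- X → Firm A plays Low (best of 7, 3, 0); Firm B gets 2.
- Y → Firm A plays Mid (best of 5, 10, 0); Firm B gets 1.
Among 2, 1, the best is 2 at X. Subgame-perfect outcome: (Low, X) with payoffs (7, 2).
Now find the simultaneous Nash equilibrium.
Firm A's best replies: X→Low; Y→Mid.
Firm B's best replies: Low→Y; Mid→Y; High→Y.
Only (Mid, Y) has each player best-responding; Nash payoffs (10, 1).
Firm B's commitment gain: 2 − 1 = 1.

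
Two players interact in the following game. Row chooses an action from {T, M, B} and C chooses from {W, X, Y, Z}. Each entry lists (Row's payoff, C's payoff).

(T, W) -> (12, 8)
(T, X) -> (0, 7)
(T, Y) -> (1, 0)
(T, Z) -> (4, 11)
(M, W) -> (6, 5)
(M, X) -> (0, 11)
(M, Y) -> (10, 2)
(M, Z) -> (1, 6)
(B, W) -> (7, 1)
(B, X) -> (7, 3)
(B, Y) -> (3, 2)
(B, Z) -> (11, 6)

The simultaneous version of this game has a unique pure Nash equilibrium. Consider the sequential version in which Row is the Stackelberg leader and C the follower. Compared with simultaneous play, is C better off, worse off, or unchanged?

C best-responds to each possible Row move:
- T → C plays Z (best of 8, 7, 0, 11); Row gets 4.
- M → C plays X (best of 5, 11, 2, 6); Row gets 0.
- B → C plays Z (best of 1, 3, 2, 6); Row gets 11.
Maximizing over 4, 0, 11, Row chooses B. Subgame-perfect outcome: (B, Z) with payoffs (11, 6).
Under simultaneous play:
Row's best replies: W→T; X→B; Y→M; Z→B.
C's best replies: T→Z; M→X; B→Z.
The unique mutual best reply is (B, Z), giving (11, 6).
C earns 6 sequentially versus 6 at the Nash outcome: unchanged.

unchanged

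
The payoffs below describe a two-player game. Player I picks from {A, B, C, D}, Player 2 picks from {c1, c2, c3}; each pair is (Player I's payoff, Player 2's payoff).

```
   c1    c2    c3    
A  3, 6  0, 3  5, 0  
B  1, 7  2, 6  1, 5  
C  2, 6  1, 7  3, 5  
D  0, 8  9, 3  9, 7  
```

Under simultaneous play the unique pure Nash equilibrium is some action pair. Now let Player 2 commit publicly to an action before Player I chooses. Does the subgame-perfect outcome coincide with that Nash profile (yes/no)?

no

Solve by backward induction (Player 2 leads).
- c1: Player I compares 3, 1, 2, 0 and picks A; Player 2 would get 6.
- c2: Player I compares 0, 2, 1, 9 and picks D; Player 2 would get 3.
- c3: Player I compares 5, 1, 3, 9 and picks D; Player 2 would get 7.
Player 2's induced payoffs are 6, 3, 7, so Player 2 commits to c3. Subgame-perfect outcome: (D, c3) with payoffs (9, 7).
For the simultaneous game, intersect best replies.
Player I's best replies: c1→A; c2→D; c3→D.
Player 2's best replies: A→c1; B→c1; C→c2; D→c1.
The unique mutual best reply is (A, c1), giving (3, 6).
Sequential outcome (D, c3) differs from the Nash profile (A, c1).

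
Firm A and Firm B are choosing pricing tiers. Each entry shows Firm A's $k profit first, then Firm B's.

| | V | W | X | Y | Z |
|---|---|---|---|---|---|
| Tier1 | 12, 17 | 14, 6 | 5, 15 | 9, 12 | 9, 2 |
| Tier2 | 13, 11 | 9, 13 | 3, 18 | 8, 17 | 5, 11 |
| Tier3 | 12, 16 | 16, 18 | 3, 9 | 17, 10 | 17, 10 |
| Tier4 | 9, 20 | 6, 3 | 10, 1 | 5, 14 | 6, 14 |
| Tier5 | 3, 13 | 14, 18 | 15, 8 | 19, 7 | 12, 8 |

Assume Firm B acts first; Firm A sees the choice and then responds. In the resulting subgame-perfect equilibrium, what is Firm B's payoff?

Solve by backward induction (Firm B leads).
- V: BR = Tier2, leader payoff 11.
- W: BR = Tier3, leader payoff 18.
- X: BR = Tier5, leader payoff 8.
- Y: BR = Tier5, leader payoff 7.
- Z: BR = Tier3, leader payoff 10.
Among 11, 18, 8, 7, 10, the best is 18 at W. Subgame-perfect outcome: (Tier3, W) with payoffs (16, 18).

18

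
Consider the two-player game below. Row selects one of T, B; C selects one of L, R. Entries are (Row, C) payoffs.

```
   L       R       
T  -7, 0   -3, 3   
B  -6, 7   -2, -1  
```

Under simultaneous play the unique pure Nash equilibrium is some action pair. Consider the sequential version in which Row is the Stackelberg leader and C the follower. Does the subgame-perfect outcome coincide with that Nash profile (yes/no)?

Solve by backward induction (Row leads).
- T: C compares 0, 3 and picks R; Row would get -3.
- B: C compares 7, -1 and picks L; Row would get -6.
Among -3, -6, the best is -3 at T. Subgame-perfect outcome: (T, R) with payoffs (-3, 3).
Under simultaneous play:
Row's best replies: L→B; R→B.
C's best replies: T→R; B→L.
Only (B, L) has each player best-responding; Nash payoffs (-6, 7).
Sequential outcome (T, R) differs from the Nash profile (B, L).

no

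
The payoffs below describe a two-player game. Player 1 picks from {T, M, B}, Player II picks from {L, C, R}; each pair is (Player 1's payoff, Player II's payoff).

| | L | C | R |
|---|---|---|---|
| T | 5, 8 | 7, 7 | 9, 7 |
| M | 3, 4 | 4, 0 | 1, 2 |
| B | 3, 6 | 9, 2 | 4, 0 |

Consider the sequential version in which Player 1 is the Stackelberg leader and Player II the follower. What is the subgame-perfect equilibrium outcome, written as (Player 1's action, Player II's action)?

Player II best-responds to each possible Player 1 move:
- T: BR = L, leader payoff 5.
- M: BR = L, leader payoff 3.
- B: BR = L, leader payoff 3.
Among 5, 3, 3, the best is 5 at T. Subgame-perfect outcome: (T, L) with payoffs (5, 8).

(T, L)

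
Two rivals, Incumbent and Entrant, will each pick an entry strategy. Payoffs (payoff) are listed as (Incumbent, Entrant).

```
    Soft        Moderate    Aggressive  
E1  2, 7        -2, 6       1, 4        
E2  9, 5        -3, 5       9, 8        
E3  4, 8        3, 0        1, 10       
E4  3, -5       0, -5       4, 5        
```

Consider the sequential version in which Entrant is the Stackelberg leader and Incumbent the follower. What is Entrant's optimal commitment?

Aggressive

Backward induction with Entrant moving first.
- Soft: Incumbent compares 2, 9, 4, 3 and picks E2; Entrant would get 5.
- Moderate: Incumbent compares -2, -3, 3, 0 and picks E3; Entrant would get 0.
- Aggressive: Incumbent compares 1, 9, 1, 4 and picks E2; Entrant would get 8.
Maximizing over 5, 0, 8, Entrant chooses Aggressive. Subgame-perfect outcome: (E2, Aggressive) with payoffs (9, 8).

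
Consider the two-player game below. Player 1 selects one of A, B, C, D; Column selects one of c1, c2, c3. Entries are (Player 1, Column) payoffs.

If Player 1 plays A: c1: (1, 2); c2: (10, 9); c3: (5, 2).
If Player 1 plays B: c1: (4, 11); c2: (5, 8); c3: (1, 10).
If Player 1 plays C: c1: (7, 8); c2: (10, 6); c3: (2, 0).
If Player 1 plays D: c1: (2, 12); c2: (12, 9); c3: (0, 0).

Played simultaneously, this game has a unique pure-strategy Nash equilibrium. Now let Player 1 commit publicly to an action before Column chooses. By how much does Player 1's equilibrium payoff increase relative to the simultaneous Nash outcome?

Work backward from Column's decision.
- A: Column compares 2, 9, 2 and picks c2; Player 1 would get 10.
- B: Column compares 11, 8, 10 and picks c1; Player 1 would get 4.
- C: Column compares 8, 6, 0 and picks c1; Player 1 would get 7.
- D: Column compares 12, 9, 0 and picks c1; Player 1 would get 2.
Among 10, 4, 7, 2, the best is 10 at A. Subgame-perfect outcome: (A, c2) with payoffs (10, 9).
For the simultaneous game, intersect best replies.
Player 1's best replies: c1→C; c2→D; c3→A.
Column's best replies: A→c2; B→c1; C→c1; D→c1.
Only (C, c1) has each player best-responding; Nash payoffs (7, 8).
Player 1's commitment gain: 10 − 7 = 3.

3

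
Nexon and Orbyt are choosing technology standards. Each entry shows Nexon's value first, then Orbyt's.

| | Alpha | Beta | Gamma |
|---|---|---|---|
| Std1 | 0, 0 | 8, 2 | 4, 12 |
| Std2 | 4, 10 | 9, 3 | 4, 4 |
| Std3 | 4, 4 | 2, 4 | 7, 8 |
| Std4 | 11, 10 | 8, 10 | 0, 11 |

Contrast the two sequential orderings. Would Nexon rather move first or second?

second

If Nexon leads: Orbyt's best replies are Std1→Gamma, Std2→Alpha, Std3→Gamma, Std4→Gamma; Nexon's induced payoffs 4, 4, 7, 0; outcome (Std3, Gamma), payoffs (7, 8).
If Orbyt leads: Nexon's best replies are Alpha→Std4, Beta→Std2, Gamma→Std3; Orbyt's induced payoffs 10, 3, 8; outcome (Std4, Alpha), payoffs (11, 10).
Nexon gets 7 moving first and 11 moving second, so Nexon prefers to move second.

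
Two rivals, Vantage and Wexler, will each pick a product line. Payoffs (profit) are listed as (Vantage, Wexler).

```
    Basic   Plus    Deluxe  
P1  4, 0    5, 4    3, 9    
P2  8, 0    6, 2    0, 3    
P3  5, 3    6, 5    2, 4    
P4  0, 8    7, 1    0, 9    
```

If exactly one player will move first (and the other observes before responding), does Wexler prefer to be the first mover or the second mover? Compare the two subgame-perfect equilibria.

If Vantage leads: Wexler's best replies are P1→Deluxe, P2→Deluxe, P3→Plus, P4→Deluxe; Vantage's induced payoffs 3, 0, 6, 0; outcome (P3, Plus), payoffs (6, 5).
If Wexler leads: Vantage's best replies are Basic→P2, Plus→P4, Deluxe→P1; Wexler's induced payoffs 0, 1, 9; outcome (P1, Deluxe), payoffs (3, 9).
Wexler gets 9 moving first and 5 moving second, so Wexler prefers to move first.

first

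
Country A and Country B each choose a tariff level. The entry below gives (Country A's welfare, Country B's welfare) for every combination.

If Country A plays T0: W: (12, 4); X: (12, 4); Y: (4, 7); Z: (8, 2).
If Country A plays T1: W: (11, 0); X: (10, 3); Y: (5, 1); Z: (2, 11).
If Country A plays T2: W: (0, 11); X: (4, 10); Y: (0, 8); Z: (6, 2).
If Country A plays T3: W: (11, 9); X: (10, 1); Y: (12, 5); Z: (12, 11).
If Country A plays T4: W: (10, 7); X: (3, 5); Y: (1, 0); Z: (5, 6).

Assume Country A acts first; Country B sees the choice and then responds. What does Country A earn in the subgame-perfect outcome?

12

Backward induction with Country A moving first.
- T0 → Country B plays Y (best of 4, 4, 7, 2); Country A gets 4.
- T1 → Country B plays Z (best of 0, 3, 1, 11); Country A gets 2.
- T2 → Country B plays W (best of 11, 10, 8, 2); Country A gets 0.
- T3 → Country B plays Z (best of 9, 1, 5, 11); Country A gets 12.
- T4 → Country B plays W (best of 7, 5, 0, 6); Country A gets 10.
Among 4, 2, 0, 12, 10, the best is 12 at T3. Subgame-perfect outcome: (T3, Z) with payoffs (12, 11).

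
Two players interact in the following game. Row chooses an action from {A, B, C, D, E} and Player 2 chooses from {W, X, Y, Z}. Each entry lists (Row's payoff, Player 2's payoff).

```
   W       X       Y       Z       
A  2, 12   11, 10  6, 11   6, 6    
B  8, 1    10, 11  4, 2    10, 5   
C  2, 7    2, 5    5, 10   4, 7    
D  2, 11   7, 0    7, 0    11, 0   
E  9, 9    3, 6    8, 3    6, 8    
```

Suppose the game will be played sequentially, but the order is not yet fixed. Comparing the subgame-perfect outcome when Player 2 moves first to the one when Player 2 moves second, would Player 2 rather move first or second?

second

If Row leads: Player 2's best replies are A→W, B→X, C→Y, D→W, E→W; Row's induced payoffs 2, 10, 5, 2, 9; outcome (B, X), payoffs (10, 11).
If Player 2 leads: Row's best replies are W→E, X→A, Y→E, Z→D; Player 2's induced payoffs 9, 10, 3, 0; outcome (A, X), payoffs (11, 10).
Player 2 gets 10 moving first and 11 moving second, so Player 2 prefers to move second.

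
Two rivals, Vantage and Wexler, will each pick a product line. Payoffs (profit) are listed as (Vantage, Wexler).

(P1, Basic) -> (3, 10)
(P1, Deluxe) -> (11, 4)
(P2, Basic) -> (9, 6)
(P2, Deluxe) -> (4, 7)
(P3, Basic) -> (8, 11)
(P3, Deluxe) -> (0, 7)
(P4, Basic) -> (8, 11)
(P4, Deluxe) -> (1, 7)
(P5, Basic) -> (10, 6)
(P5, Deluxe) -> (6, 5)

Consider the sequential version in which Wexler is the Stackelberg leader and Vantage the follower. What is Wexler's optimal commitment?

Basic

Vantage best-responds to each possible Wexler move:
- Basic → Vantage plays P5 (best of 3, 9, 8, 8, 10); Wexler gets 6.
- Deluxe → Vantage plays P1 (best of 11, 4, 0, 1, 6); Wexler gets 4.
Among 6, 4, the best is 6 at Basic. Subgame-perfect outcome: (P5, Basic) with payoffs (10, 6).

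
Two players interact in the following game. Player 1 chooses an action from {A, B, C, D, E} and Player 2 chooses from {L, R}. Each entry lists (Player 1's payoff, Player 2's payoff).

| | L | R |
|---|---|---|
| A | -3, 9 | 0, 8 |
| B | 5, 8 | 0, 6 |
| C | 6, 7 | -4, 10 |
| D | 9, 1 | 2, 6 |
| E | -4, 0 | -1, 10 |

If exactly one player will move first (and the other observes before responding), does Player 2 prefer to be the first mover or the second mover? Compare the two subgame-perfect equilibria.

If Player 1 leads: Player 2's best replies are A→L, B→L, C→R, D→R, E→R; Player 1's induced payoffs -3, 5, -4, 2, -1; outcome (B, L), payoffs (5, 8).
If Player 2 leads: Player 1's best replies are L→D, R→D; Player 2's induced payoffs 1, 6; outcome (D, R), payoffs (2, 6).
Player 2 gets 6 moving first and 8 moving second, so Player 2 prefers to move second.

second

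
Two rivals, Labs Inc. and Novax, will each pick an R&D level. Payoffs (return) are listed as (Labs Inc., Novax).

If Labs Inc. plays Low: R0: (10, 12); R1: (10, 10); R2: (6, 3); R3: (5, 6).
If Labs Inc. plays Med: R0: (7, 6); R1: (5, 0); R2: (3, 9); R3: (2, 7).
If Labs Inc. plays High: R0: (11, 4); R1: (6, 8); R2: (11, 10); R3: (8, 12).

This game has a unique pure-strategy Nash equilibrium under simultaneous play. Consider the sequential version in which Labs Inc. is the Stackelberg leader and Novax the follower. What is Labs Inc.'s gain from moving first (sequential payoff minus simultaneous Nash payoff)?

Backward induction with Labs Inc. moving first.
- Low → Novax plays R0 (best of 12, 10, 3, 6); Labs Inc. gets 10.
- Med → Novax plays R2 (best of 6, 0, 9, 7); Labs Inc. gets 3.
- High → Novax plays R3 (best of 4, 8, 10, 12); Labs Inc. gets 8.
Among 10, 3, 8, the best is 10 at Low. Subgame-perfect outcome: (Low, R0) with payoffs (10, 12).
Under simultaneous play:
Labs Inc.'s best replies: R0→High; R1→Low; R2→High; R3→High.
Novax's best replies: Low→R0; Med→R2; High→R3.
The unique mutual best reply is (High, R3), giving (8, 12).
Labs Inc.'s commitment gain: 10 − 8 = 2.

2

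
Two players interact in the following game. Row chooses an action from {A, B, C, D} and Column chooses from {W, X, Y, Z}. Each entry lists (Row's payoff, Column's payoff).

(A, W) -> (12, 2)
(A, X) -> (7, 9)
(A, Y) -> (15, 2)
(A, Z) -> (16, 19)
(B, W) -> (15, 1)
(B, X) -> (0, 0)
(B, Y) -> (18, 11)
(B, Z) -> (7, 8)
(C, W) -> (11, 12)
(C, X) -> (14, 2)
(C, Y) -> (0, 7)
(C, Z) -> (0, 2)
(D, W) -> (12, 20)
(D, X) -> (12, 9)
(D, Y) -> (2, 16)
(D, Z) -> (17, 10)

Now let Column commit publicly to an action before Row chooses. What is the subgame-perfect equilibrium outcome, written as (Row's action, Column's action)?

(B, Y)

Solve by backward induction (Column leads).
- W → Row plays B (best of 12, 15, 11, 12); Column gets 1.
- X → Row plays C (best of 7, 0, 14, 12); Column gets 2.
- Y → Row plays B (best of 15, 18, 0, 2); Column gets 11.
- Z → Row plays D (best of 16, 7, 0, 17); Column gets 10.
Among 1, 2, 11, 10, the best is 11 at Y. Subgame-perfect outcome: (B, Y) with payoffs (18, 11).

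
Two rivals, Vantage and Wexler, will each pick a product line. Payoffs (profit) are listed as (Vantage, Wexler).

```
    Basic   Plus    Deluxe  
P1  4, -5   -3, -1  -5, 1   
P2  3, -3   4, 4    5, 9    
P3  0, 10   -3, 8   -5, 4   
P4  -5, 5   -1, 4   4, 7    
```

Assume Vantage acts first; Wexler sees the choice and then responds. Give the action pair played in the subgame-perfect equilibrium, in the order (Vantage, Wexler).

Work backward from Wexler's decision.
- P1: Wexler compares -5, -1, 1 and picks Deluxe; Vantage would get -5.
- P2: Wexler compares -3, 4, 9 and picks Deluxe; Vantage would get 5.
- P3: Wexler compares 10, 8, 4 and picks Basic; Vantage would get 0.
- P4: Wexler compares 5, 4, 7 and picks Deluxe; Vantage would get 4.
Vantage's induced payoffs are -5, 5, 0, 4, so Vantage commits to P2. Subgame-perfect outcome: (P2, Deluxe) with payoffs (5, 9).

(P2, Deluxe)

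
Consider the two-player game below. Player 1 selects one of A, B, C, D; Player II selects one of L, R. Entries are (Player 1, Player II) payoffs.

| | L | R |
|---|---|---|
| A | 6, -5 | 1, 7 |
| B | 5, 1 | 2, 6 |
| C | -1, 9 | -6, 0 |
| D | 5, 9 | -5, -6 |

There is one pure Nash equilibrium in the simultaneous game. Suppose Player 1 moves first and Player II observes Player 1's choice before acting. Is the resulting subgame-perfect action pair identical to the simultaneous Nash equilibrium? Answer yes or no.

Work backward from Player II's decision.
- A: BR = R, leader payoff 1.
- B: BR = R, leader payoff 2.
- C: BR = L, leader payoff -1.
- D: BR = L, leader payoff 5.
Maximizing over 1, 2, -1, 5, Player 1 chooses D. Subgame-perfect outcome: (D, L) with payoffs (5, 9).
Under simultaneous play:
Player 1's best replies: L→A; R→B.
Player II's best replies: A→R; B→R; C→L; D→L.
The unique mutual best reply is (B, R), giving (2, 6).
Sequential outcome (D, L) differs from the Nash profile (B, R).

no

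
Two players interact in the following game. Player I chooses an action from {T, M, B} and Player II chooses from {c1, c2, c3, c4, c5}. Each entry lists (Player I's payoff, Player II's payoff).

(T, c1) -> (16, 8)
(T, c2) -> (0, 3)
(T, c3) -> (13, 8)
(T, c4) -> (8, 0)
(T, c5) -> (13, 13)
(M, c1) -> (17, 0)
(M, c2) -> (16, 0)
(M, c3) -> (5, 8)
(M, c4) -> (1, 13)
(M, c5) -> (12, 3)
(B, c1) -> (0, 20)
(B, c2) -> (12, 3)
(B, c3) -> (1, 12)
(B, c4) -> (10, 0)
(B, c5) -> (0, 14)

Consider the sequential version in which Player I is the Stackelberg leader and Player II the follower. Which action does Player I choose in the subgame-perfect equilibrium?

T

Solve by backward induction (Player I leads).
- T → Player II plays c5 (best of 8, 3, 8, 0, 13); Player I gets 13.
- M → Player II plays c4 (best of 0, 0, 8, 13, 3); Player I gets 1.
- B → Player II plays c1 (best of 20, 3, 12, 0, 14); Player I gets 0.
Maximizing over 13, 1, 0, Player I chooses T. Subgame-perfect outcome: (T, c5) with payoffs (13, 13).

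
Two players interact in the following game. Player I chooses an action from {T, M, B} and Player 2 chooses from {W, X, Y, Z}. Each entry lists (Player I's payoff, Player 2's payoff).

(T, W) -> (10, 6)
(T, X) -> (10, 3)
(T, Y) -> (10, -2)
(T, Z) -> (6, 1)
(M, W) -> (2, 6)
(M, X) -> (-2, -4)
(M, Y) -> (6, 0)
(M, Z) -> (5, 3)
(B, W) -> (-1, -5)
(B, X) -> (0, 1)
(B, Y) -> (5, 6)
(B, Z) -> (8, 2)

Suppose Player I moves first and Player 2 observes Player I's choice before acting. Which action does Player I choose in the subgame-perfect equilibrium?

Solve by backward induction (Player I leads).
- T: BR = W, leader payoff 10.
- M: BR = W, leader payoff 2.
- B: BR = Y, leader payoff 5.
Player I's induced payoffs are 10, 2, 5, so Player I commits to T. Subgame-perfect outcome: (T, W) with payoffs (10, 6).

T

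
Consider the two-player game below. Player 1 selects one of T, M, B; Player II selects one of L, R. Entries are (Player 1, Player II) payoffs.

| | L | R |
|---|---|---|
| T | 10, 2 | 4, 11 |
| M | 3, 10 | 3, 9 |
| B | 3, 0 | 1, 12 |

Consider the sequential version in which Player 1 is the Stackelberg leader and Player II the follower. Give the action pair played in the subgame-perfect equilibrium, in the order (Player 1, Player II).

(T, R)

Work backward from Player II's decision.
- T: Player II compares 2, 11 and picks R; Player 1 would get 4.
- M: Player II compares 10, 9 and picks L; Player 1 would get 3.
- B: Player II compares 0, 12 and picks R; Player 1 would get 1.
Maximizing over 4, 3, 1, Player 1 chooses T. Subgame-perfect outcome: (T, R) with payoffs (4, 11).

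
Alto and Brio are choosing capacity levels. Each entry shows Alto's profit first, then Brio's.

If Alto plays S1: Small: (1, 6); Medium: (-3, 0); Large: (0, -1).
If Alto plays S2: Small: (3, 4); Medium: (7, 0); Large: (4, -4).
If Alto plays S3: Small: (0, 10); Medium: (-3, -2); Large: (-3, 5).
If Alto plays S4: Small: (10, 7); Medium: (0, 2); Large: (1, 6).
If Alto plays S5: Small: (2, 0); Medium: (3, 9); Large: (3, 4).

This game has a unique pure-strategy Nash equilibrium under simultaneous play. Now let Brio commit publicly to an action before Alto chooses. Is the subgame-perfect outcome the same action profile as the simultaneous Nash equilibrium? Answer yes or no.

yes

Backward induction with Brio moving first.
- Small: BR = S4, leader payoff 7.
- Medium: BR = S2, leader payoff 0.
- Large: BR = S2, leader payoff -4.
Among 7, 0, -4, the best is 7 at Small. Subgame-perfect outcome: (S4, Small) with payoffs (10, 7).
Under simultaneous play:
Alto's best replies: Small→S4; Medium→S2; Large→S2.
Brio's best replies: S1→Small; S2→Small; S3→Small; S4→Small; S5→Medium.
Only (S4, Small) has each player best-responding; Nash payoffs (10, 7).
Sequential outcome (S4, Small) coincides with the Nash profile (S4, Small).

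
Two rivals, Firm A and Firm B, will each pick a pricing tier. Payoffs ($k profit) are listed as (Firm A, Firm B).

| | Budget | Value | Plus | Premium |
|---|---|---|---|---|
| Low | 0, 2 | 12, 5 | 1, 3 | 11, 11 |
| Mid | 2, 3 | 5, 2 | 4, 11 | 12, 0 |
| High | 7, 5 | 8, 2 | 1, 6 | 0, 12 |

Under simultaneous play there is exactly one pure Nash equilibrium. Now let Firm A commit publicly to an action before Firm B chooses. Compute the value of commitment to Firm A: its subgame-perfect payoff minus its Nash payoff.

7

Firm B best-responds to each possible Firm A move:
- Low: Firm B compares 2, 5, 3, 11 and picks Premium; Firm A would get 11.
- Mid: Firm B compares 3, 2, 11, 0 and picks Plus; Firm A would get 4.
- High: Firm B compares 5, 2, 6, 12 and picks Premium; Firm A would get 0.
Among 11, 4, 0, the best is 11 at Low. Subgame-perfect outcome: (Low, Premium) with payoffs (11, 11).
Now find the simultaneous Nash equilibrium.
Firm A's best replies: Budget→High; Value→Low; Plus→Mid; Premium→Mid.
Firm B's best replies: Low→Premium; Mid→Plus; High→Premium.
The unique mutual best reply is (Mid, Plus), giving (4, 11).
Firm A's commitment gain: 11 − 4 = 7.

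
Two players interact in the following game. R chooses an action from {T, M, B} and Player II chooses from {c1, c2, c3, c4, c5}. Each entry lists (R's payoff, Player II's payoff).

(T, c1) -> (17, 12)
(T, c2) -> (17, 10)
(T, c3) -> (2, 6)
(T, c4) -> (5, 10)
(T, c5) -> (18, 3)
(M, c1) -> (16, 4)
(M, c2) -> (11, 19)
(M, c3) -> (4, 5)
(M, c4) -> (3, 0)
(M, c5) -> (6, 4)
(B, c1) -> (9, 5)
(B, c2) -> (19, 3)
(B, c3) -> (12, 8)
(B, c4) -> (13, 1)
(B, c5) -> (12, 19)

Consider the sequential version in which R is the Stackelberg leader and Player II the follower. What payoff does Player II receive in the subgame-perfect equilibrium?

12

Backward induction with R moving first.
- T: Player II compares 12, 10, 6, 10, 3 and picks c1; R would get 17.
- M: Player II compares 4, 19, 5, 0, 4 and picks c2; R would get 11.
- B: Player II compares 5, 3, 8, 1, 19 and picks c5; R would get 12.
Among 17, 11, 12, the best is 17 at T. Subgame-perfect outcome: (T, c1) with payoffs (17, 12).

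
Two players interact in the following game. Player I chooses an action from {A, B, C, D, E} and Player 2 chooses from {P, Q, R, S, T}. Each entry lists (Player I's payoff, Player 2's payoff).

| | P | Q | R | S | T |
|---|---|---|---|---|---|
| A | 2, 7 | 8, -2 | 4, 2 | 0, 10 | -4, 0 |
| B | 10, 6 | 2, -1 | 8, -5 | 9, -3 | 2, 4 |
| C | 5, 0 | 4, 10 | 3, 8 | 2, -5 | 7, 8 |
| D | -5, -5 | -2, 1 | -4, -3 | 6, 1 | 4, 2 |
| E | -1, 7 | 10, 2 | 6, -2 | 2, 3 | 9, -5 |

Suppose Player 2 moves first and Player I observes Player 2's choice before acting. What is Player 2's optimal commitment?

Work backward from Player I's decision.
- P: BR = B, leader payoff 6.
- Q: BR = E, leader payoff 2.
- R: BR = B, leader payoff -5.
- S: BR = B, leader payoff -3.
- T: BR = E, leader payoff -5.
Maximizing over 6, 2, -5, -3, -5, Player 2 chooses P. Subgame-perfect outcome: (B, P) with payoffs (10, 6).

P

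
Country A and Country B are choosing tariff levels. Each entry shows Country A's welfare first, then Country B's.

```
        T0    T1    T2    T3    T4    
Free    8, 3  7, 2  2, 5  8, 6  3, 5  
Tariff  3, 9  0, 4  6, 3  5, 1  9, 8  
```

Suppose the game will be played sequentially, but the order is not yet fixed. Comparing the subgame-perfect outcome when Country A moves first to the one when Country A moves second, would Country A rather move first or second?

If Country A leads: Country B's best replies are Free→T3, Tariff→T0; Country A's induced payoffs 8, 3; outcome (Free, T3), payoffs (8, 6).
If Country B leads: Country A's best replies are T0→Free, T1→Free, T2→Tariff, T3→Free, T4→Tariff; Country B's induced payoffs 3, 2, 3, 6, 8; outcome (Tariff, T4), payoffs (9, 8).
Country A gets 8 moving first and 9 moving second, so Country A prefers to move second.

second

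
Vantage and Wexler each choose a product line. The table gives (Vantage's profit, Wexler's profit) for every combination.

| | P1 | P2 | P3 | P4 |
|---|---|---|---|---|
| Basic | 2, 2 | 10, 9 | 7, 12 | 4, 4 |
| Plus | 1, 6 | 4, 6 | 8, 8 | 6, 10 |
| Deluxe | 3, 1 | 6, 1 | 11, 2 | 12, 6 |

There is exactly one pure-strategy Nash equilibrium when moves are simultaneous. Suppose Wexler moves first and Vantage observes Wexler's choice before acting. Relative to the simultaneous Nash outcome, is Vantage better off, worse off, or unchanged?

Backward induction with Wexler moving first.
- P1 → Vantage plays Deluxe (best of 2, 1, 3); Wexler gets 1.
- P2 → Vantage plays Basic (best of 10, 4, 6); Wexler gets 9.
- P3 → Vantage plays Deluxe (best of 7, 8, 11); Wexler gets 2.
- P4 → Vantage plays Deluxe (best of 4, 6, 12); Wexler gets 6.
Among 1, 9, 2, 6, the best is 9 at P2. Subgame-perfect outcome: (Basic, P2) with payoffs (10, 9).
Now find the simultaneous Nash equilibrium.
Vantage's best replies: P1→Deluxe; P2→Basic; P3→Deluxe; P4→Deluxe.
Wexler's best replies: Basic→P3; Plus→P4; Deluxe→P4.
The unique mutual best reply is (Deluxe, P4), giving (12, 6).
Vantage earns 10 sequentially versus 12 at the Nash outcome: worse off.

worse off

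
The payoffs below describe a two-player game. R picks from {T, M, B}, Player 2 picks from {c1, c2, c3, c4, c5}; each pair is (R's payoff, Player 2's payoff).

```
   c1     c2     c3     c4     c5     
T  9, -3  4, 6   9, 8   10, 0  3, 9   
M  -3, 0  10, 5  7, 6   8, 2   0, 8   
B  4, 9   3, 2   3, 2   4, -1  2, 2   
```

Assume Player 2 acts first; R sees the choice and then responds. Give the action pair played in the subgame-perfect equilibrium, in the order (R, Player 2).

Solve by backward induction (Player 2 leads).
- c1 → R plays T (best of 9, -3, 4); Player 2 gets -3.
- c2 → R plays M (best of 4, 10, 3); Player 2 gets 5.
- c3 → R plays T (best of 9, 7, 3); Player 2 gets 8.
- c4 → R plays T (best of 10, 8, 4); Player 2 gets 0.
- c5 → R plays T (best of 3, 0, 2); Player 2 gets 9.
Among -3, 5, 8, 0, 9, the best is 9 at c5. Subgame-perfect outcome: (T, c5) with payoffs (3, 9).

(T, c5)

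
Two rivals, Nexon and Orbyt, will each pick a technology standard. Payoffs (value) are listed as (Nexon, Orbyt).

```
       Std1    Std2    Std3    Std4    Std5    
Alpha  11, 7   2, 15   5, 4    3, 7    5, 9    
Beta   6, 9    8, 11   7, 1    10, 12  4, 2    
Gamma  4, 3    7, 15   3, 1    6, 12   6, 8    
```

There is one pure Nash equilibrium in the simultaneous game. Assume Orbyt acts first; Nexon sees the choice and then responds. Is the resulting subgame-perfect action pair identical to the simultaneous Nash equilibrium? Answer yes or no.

Work backward from Nexon's decision.
- Std1: BR = Alpha, leader payoff 7.
- Std2: BR = Beta, leader payoff 11.
- Std3: BR = Beta, leader payoff 1.
- Std4: BR = Beta, leader payoff 12.
- Std5: BR = Gamma, leader payoff 8.
Among 7, 11, 1, 12, 8, the best is 12 at Std4. Subgame-perfect outcome: (Beta, Std4) with payoffs (10, 12).
Under simultaneous play:
Nexon's best replies: Std1→Alpha; Std2→Beta; Std3→Beta; Std4→Beta; Std5→Gamma.
Orbyt's best replies: Alpha→Std2; Beta→Std4; Gamma→Std2.
The unique mutual best reply is (Beta, Std4), giving (10, 12).
Sequential outcome (Beta, Std4) coincides with the Nash profile (Beta, Std4).

yes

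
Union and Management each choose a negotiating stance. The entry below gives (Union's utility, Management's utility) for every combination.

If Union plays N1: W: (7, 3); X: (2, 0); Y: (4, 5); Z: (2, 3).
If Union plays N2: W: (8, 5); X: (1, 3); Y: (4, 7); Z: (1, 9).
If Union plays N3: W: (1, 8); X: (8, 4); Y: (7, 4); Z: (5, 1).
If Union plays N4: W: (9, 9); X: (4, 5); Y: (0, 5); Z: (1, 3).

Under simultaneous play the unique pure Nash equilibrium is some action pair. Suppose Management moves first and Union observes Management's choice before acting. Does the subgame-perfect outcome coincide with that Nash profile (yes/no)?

Solve by backward induction (Management leads).
- W: Union compares 7, 8, 1, 9 and picks N4; Management would get 9.
- X: Union compares 2, 1, 8, 4 and picks N3; Management would get 4.
- Y: Union compares 4, 4, 7, 0 and picks N3; Management would get 4.
- Z: Union compares 2, 1, 5, 1 and picks N3; Management would get 1.
Maximizing over 9, 4, 4, 1, Management chooses W. Subgame-perfect outcome: (N4, W) with payoffs (9, 9).
Now find the simultaneous Nash equilibrium.
Union's best replies: W→N4; X→N3; Y→N3; Z→N3.
Management's best replies: N1→Y; N2→Z; N3→W; N4→W.
The unique mutual best reply is (N4, W), giving (9, 9).
Sequential outcome (N4, W) coincides with the Nash profile (N4, W).

yes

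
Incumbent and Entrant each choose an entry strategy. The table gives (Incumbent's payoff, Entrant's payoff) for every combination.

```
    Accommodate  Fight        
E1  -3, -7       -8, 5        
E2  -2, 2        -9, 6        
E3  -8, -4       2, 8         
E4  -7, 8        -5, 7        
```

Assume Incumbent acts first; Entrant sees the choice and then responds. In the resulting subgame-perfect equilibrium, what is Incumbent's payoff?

Solve by backward induction (Incumbent leads).
- E1: Entrant compares -7, 5 and picks Fight; Incumbent would get -8.
- E2: Entrant compares 2, 6 and picks Fight; Incumbent would get -9.
- E3: Entrant compares -4, 8 and picks Fight; Incumbent would get 2.
- E4: Entrant compares 8, 7 and picks Accommodate; Incumbent would get -7.
Among -8, -9, 2, -7, the best is 2 at E3. Subgame-perfect outcome: (E3, Fight) with payoffs (2, 8).

2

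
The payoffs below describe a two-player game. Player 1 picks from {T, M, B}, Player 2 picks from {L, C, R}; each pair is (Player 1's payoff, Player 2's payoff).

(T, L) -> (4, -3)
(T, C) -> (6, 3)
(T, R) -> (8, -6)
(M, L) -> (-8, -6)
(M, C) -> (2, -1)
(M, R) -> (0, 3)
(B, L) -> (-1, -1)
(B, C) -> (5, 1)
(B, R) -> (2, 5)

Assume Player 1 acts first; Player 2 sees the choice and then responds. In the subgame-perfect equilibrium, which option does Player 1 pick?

T

Player 2 best-responds to each possible Player 1 move:
- T: Player 2 compares -3, 3, -6 and picks C; Player 1 would get 6.
- M: Player 2 compares -6, -1, 3 and picks R; Player 1 would get 0.
- B: Player 2 compares -1, 1, 5 and picks R; Player 1 would get 2.
Maximizing over 6, 0, 2, Player 1 chooses T. Subgame-perfect outcome: (T, C) with payoffs (6, 3).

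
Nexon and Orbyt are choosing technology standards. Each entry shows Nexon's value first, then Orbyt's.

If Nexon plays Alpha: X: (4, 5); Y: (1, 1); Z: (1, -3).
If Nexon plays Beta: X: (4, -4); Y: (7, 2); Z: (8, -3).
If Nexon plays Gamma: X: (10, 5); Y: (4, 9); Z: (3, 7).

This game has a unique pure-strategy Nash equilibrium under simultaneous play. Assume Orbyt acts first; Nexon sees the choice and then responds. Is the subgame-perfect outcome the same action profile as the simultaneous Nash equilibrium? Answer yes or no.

no

Nexon best-responds to each possible Orbyt move:
- X: BR = Gamma, leader payoff 5.
- Y: BR = Beta, leader payoff 2.
- Z: BR = Beta, leader payoff -3.
Orbyt's induced payoffs are 5, 2, -3, so Orbyt commits to X. Subgame-perfect outcome: (Gamma, X) with payoffs (10, 5).
Now find the simultaneous Nash equilibrium.
Nexon's best replies: X→Gamma; Y→Beta; Z→Beta.
Orbyt's best replies: Alpha→X; Beta→Y; Gamma→Y.
Only (Beta, Y) has each player best-responding; Nash payoffs (7, 2).
Sequential outcome (Gamma, X) differs from the Nash profile (Beta, Y).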